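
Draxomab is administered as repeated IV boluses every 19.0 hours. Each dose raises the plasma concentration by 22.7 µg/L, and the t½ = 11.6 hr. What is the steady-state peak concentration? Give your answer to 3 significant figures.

k = ln 2 / 11.6 = 0.05975 hr⁻¹
Fraction remaining after one interval: e^(−kτ) = e^(−0.05975 × 19.0) = 0.3213
R = 1 / (1 − 0.3213) = 1.473
Css,max = 22.7 × 1.473 ≈ 33.4 µg/L

33.4 µg/L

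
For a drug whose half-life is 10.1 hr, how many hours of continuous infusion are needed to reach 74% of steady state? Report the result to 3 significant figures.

19.6 hours

k = ln 2 / 10.1 = 0.06863 hr⁻¹
f = 1 − e^(−kt)  ⇒  t = −ln(1 − f) / k
t = −ln(1 − 0.74) / 0.06863 = 1.347 / 0.06863 ≈ 19.6 hours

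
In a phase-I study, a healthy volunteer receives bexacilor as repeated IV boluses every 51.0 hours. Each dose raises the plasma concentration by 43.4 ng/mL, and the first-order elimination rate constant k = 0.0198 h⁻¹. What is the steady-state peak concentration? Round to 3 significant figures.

68.3 ng/mL

Fraction remaining after one interval: e^(−kτ) = e^(−0.01980 × 51.0) = 0.3643
R = 1 / (1 − 0.3643) = 1.573
Css,max = 43.4 × 1.573 ≈ 68.3 ng/mL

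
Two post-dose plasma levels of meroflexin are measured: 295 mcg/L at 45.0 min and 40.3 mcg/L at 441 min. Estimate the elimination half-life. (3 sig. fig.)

138 minutes

k = ln(C₁/C₂) / (t₂ − t₁) = ln(295/40.3) / (441 − 45.0)
  = 1.991 / 396.0 = 0.005027 min⁻¹
t½ = ln 2 / k = ln 2 / 0.005027 ≈ 138 minutes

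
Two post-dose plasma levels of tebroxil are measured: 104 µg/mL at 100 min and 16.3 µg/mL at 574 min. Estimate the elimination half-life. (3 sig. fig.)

k = ln(C₁/C₂) / (t₂ − t₁) = ln(104/16.3) / (574 − 100)
  = 1.853 / 474.0 = 0.003910 min⁻¹
t½ = ln 2 / k = ln 2 / 0.003910 ≈ 177 minutes

177 minutes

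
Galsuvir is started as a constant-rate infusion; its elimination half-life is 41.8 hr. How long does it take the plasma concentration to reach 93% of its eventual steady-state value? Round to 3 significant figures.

k = ln 2 / 41.8 = 0.01658 hr⁻¹
f = 1 − e^(−kt)  ⇒  t = −ln(1 − f) / k
t = −ln(1 − 0.93) / 0.01658 = 2.659 / 0.01658 ≈ 160 hours

160 hours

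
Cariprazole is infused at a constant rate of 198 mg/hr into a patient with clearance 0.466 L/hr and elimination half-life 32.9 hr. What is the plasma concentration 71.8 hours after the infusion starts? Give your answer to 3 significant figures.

331 mg/L

Css = rate / CL = 198 / 0.466 = 424.9 mg/L
k = ln 2 / 32.9 = 0.02107 hr⁻¹
C(t) = Css (1 − e^(−kt)) = 424.9 × (1 − e^(−1.513)) = 424.9 × 0.7797 ≈ 331 mg/L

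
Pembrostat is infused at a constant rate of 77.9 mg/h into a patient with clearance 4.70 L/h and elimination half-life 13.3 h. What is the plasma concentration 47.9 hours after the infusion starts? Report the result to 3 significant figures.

Css = rate / CL = 77.9 / 4.70 = 16.57 µg/mL
k = ln 2 / 13.3 = 0.05212 h⁻¹
C(t) = Css (1 − e^(−kt)) = 16.57 × (1 − e^(−2.496)) = 16.57 × 0.9176 ≈ 15.2 µg/mL

15.2 µg/mL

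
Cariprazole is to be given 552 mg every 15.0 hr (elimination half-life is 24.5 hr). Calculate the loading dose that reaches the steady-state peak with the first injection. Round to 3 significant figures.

1600 mg

k = ln 2 / 24.5 = 0.02829 hr⁻¹
Accumulation ratio R = 1 / (1 − e^(−kτ)) = 1 / (1 − e^(−0.02829×15.0)) = 1 / (1 − 0.6542) = 2.892
Loading dose = maintenance dose × R = 552 × 2.892 ≈ 1600 mg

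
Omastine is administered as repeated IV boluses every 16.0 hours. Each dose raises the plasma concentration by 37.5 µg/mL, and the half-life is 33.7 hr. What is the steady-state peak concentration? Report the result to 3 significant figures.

134 µg/mL

k = ln 2 / 33.7 = 0.02057 hr⁻¹
Fraction remaining after one interval: e^(−kτ) = e^(−0.02057 × 16.0) = 0.7196
R = 1 / (1 − 0.7196) = 3.566
Css,max = 37.5 × 3.566 ≈ 134 µg/mL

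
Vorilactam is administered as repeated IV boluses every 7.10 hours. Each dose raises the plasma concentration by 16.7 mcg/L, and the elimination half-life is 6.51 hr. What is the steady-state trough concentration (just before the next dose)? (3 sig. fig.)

k = ln 2 / 6.51 = 0.1065 hr⁻¹
Fraction remaining after one interval: e^(−kτ) = e^(−0.1065 × 7.10) = 0.4696
R = 1 / (1 − 0.4696) = 1.885
Css,max = 16.7 × 1.885 = 31.48 mcg/L
Css,min = Css,max × e^(−kτ) = 31.48 × 0.4696 ≈ 14.8 mcg/L

14.8 mcg/L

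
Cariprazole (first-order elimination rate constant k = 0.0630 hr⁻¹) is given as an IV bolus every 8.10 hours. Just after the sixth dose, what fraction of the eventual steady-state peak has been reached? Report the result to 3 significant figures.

0.953

f_n = 1 − e^(−nkτ) = 1 − e^(−6 × 0.06300 × 8.10) = 1 − e^(−3.062) = 1 − 0.04680 ≈ 0.953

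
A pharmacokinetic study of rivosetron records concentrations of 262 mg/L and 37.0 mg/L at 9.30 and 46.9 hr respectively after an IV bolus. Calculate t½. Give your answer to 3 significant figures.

k = ln(C₁/C₂) / (t₂ − t₁) = ln(262/37.0) / (46.9 − 9.30)
  = 1.957 / 37.60 = 0.05206 hr⁻¹
t½ = ln 2 / k = ln 2 / 0.05206 ≈ 13.3 hours

13.3 hours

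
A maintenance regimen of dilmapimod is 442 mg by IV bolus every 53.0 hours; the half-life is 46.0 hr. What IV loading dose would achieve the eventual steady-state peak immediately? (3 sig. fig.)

k = ln 2 / 46.0 = 0.01507 hr⁻¹
Accumulation ratio R = 1 / (1 − e^(−kτ)) = 1 / (1 − e^(−0.01507×53.0)) = 1 / (1 − 0.4499) = 1.818
Loading dose = maintenance dose × R = 442 × 1.818 ≈ 804 mg

804 mg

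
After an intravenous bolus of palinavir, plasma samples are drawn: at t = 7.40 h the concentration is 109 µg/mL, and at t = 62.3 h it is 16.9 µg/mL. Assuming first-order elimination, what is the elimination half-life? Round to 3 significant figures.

20.4 hours

k = ln(C₁/C₂) / (t₂ − t₁) = ln(109/16.9) / (62.3 − 7.40)
  = 1.864 / 54.90 = 0.03395 h⁻¹
t½ = ln 2 / k = ln 2 / 0.03395 ≈ 20.4 hours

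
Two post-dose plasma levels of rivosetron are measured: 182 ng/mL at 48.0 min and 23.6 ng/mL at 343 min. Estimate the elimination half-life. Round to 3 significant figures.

k = ln(C₁/C₂) / (t₂ − t₁) = ln(182/23.6) / (343 − 48.0)
  = 2.043 / 295.0 = 0.006925 min⁻¹
t½ = ln 2 / k = ln 2 / 0.006925 ≈ 100 minutes

100 minutes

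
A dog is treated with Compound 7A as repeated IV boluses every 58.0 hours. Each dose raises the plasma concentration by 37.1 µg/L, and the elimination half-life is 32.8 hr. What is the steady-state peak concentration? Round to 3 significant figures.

52.5 µg/L

k = ln 2 / 32.8 = 0.02113 hr⁻¹
Fraction remaining after one interval: e^(−kτ) = e^(−0.02113 × 58.0) = 0.2936
R = 1 / (1 − 0.2936) = 1.416
Css,max = 37.1 × 1.416 ≈ 52.5 µg/L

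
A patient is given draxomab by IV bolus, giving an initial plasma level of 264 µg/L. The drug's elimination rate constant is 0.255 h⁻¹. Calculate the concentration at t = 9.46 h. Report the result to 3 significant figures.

C(t) = C₀ e^(−kt) = 264 × e^(−0.2550 × 9.46) = 264 × e^(−2.412) = 264 × 0.08961 ≈ 23.7 µg/L

23.7 µg/L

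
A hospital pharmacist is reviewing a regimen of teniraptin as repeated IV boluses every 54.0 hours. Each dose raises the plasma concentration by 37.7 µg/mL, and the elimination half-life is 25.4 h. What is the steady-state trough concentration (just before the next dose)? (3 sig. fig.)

11.2 µg/mL

k = ln 2 / 25.4 = 0.02729 h⁻¹
Fraction remaining after one interval: e^(−kτ) = e^(−0.02729 × 54.0) = 0.2291
R = 1 / (1 − 0.2291) = 1.297
Css,max = 37.7 × 1.297 = 48.90 µg/mL
Css,min = Css,max × e^(−kτ) = 48.90 × 0.2291 ≈ 11.2 µg/mL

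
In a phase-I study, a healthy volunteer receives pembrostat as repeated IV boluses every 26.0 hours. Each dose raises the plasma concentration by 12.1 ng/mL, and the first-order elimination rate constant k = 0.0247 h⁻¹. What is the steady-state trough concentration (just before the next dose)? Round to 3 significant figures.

13.4 ng/mL

Fraction remaining after one interval: e^(−kτ) = e^(−0.02470 × 26.0) = 0.5261
R = 1 / (1 − 0.5261) = 2.110
Css,max = 12.1 × 2.110 = 25.53 ng/mL
Css,min = Css,max × e^(−kτ) = 25.53 × 0.5261 ≈ 13.4 ng/mL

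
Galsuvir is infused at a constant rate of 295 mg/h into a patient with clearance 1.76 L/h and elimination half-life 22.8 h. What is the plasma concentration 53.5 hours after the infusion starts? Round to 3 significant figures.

135 µg/mL

Css = rate / CL = 295 / 1.76 = 167.6 µg/mL
k = ln 2 / 22.8 = 0.03040 h⁻¹
C(t) = Css (1 − e^(−kt)) = 167.6 × (1 − e^(−1.626)) = 167.6 × 0.8034 ≈ 135 µg/mL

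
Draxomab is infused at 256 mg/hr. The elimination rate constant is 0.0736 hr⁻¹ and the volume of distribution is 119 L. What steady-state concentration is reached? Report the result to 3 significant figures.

29.2 mg/L

CL = k · V = 0.0736 × 119 = 8.758 L/hr
Css = rate / CL = 256 / 8.758 ≈ 29.2 mg/L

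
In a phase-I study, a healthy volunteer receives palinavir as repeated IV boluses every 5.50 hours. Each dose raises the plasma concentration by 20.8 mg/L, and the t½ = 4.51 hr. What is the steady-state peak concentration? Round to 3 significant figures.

36.5 mg/L

k = ln 2 / 4.51 = 0.1537 hr⁻¹
Fraction remaining after one interval: e^(−kτ) = e^(−0.1537 × 5.50) = 0.4294
R = 1 / (1 − 0.4294) = 1.753
Css,max = 20.8 × 1.753 ≈ 36.5 mg/L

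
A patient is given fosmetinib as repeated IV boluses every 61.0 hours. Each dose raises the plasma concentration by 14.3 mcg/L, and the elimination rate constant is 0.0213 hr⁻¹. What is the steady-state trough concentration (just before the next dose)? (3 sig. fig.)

Fraction remaining after one interval: e^(−kτ) = e^(−0.02130 × 61.0) = 0.2727
R = 1 / (1 − 0.2727) = 1.375
Css,max = 14.3 × 1.375 = 19.66 mcg/L
Css,min = Css,max × e^(−kτ) = 19.66 × 0.2727 ≈ 5.36 mcg/L

5.36 mcg/L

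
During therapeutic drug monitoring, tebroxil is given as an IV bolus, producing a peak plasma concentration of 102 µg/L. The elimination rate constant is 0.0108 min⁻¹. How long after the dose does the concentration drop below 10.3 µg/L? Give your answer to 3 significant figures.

C(t) = C₀ e^(−kt)  ⇒  t = ln(C₀/C) / k
t = ln(102/10.3) / 0.01080 = 2.293 / 0.01080 ≈ 212 minutes

212 minutes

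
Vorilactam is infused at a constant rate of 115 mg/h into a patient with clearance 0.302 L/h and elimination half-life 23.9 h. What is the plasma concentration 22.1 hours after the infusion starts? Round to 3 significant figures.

180 µg/mL

Css = rate / CL = 115 / 0.302 = 380.8 µg/mL
k = ln 2 / 23.9 = 0.02900 h⁻¹
C(t) = Css (1 − e^(−kt)) = 380.8 × (1 − e^(−0.6409)) = 380.8 × 0.4732 ≈ 180 µg/mL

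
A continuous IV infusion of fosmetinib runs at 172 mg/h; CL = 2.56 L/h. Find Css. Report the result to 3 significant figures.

Css = infusion rate / CL = 172 / 2.56 ≈ 67.2 µg/mL

67.2 µg/mL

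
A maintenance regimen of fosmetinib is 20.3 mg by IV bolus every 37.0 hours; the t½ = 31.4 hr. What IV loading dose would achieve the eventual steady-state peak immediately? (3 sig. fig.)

36.4 mg

k = ln 2 / 31.4 = 0.02207 hr⁻¹
Accumulation ratio R = 1 / (1 − e^(−kτ)) = 1 / (1 − e^(−0.02207×37.0)) = 1 / (1 − 0.4419) = 1.792
Loading dose = maintenance dose × R = 20.3 × 1.792 ≈ 36.4 mg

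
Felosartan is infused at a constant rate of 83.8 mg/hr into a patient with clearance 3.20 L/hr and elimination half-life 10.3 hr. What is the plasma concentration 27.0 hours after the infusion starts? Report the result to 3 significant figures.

21.9 mg/L

Css = rate / CL = 83.8 / 3.20 = 26.19 mg/L
k = ln 2 / 10.3 = 0.06730 hr⁻¹
C(t) = Css (1 − e^(−kt)) = 26.19 × (1 − e^(−1.817)) = 26.19 × 0.8375 ≈ 21.9 mg/L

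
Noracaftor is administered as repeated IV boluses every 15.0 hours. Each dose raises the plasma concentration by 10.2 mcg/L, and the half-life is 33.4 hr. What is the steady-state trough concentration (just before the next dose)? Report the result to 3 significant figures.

27.9 mcg/L

k = ln 2 / 33.4 = 0.02075 hr⁻¹
Fraction remaining after one interval: e^(−kτ) = e^(−0.02075 × 15.0) = 0.7325
R = 1 / (1 − 0.7325) = 3.738
Css,max = 10.2 × 3.738 = 38.13 mcg/L
Css,min = Css,max × e^(−kτ) = 38.13 × 0.7325 ≈ 27.9 mcg/L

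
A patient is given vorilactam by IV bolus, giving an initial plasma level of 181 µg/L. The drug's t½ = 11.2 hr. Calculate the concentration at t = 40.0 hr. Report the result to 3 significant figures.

15.2 µg/L

k = ln 2 / 11.2 = 0.06189 hr⁻¹
40.0 hr is 3.571 half-lives, so C = 181 × (1/2)^3.571 = 181 × 0.08412 ≈ 15.2 µg/L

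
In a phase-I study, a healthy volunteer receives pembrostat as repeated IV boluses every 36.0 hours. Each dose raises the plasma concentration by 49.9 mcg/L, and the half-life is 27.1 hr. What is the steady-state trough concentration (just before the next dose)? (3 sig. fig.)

k = ln 2 / 27.1 = 0.02558 hr⁻¹
Fraction remaining after one interval: e^(−kτ) = e^(−0.02558 × 36.0) = 0.3982
R = 1 / (1 − 0.3982) = 1.662
Css,max = 49.9 × 1.662 = 82.92 mcg/L
Css,min = Css,max × e^(−kτ) = 82.92 × 0.3982 ≈ 33.0 mcg/L

33.0 mcg/L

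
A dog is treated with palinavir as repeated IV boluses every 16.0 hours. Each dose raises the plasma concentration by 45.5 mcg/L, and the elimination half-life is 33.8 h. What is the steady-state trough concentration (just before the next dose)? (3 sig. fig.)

k = ln 2 / 33.8 = 0.02051 h⁻¹
Fraction remaining after one interval: e^(−kτ) = e^(−0.02051 × 16.0) = 0.7203
R = 1 / (1 − 0.7203) = 3.575
Css,max = 45.5 × 3.575 = 162.7 mcg/L
Css,min = Css,max × e^(−kτ) = 162.7 × 0.7203 ≈ 117 mcg/L

117 mcg/L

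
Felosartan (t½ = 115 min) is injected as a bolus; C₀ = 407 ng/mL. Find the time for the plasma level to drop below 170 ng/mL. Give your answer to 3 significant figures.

k = ln 2 / 115 = 0.006027 min⁻¹
C(t) = C₀ e^(−kt)  ⇒  t = ln(C₀/C) / k
t = ln(407/170) / 0.006027 = 0.8730 / 0.006027 ≈ 145 minutes

145 minutes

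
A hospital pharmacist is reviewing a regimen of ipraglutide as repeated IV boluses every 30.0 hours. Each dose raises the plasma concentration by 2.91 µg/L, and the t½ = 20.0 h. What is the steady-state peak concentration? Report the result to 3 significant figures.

k = ln 2 / 20.0 = 0.03466 h⁻¹
Fraction remaining after one interval: e^(−kτ) = e^(−0.03466 × 30.0) = 0.3536
R = 1 / (1 − 0.3536) = 1.547
Css,max = 2.91 × 1.547 ≈ 4.50 µg/L

4.50 µg/L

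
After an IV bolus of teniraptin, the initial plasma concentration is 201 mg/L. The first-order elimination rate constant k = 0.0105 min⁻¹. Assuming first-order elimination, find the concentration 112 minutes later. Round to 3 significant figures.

62.0 mg/L

C(t) = C₀ e^(−kt) = 201 × e^(−0.01050 × 112) = 201 × e^(−1.176) = 201 × 0.3085 ≈ 62.0 mg/L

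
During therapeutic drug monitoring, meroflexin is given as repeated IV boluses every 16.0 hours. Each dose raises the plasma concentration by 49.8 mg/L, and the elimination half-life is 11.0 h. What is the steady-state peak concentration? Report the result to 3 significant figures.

78.4 mg/L

k = ln 2 / 11.0 = 0.06301 h⁻¹
Fraction remaining after one interval: e^(−kτ) = e^(−0.06301 × 16.0) = 0.3649
R = 1 / (1 − 0.3649) = 1.574
Css,max = 49.8 × 1.574 ≈ 78.4 mg/L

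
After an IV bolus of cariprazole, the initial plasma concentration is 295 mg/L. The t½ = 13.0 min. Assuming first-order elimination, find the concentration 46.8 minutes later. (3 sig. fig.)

k = ln 2 / 13.0 = 0.05332 min⁻¹
46.8 min is 3.600 half-lives, so C = 295 × (1/2)^3.600 = 295 × 0.08247 ≈ 24.3 mg/L

24.3 mg/L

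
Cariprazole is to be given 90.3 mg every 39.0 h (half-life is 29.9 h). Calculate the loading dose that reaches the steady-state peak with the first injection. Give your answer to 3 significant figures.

152 mg

k = ln 2 / 29.9 = 0.02318 h⁻¹
Accumulation ratio R = 1 / (1 − e^(−kτ)) = 1 / (1 − e^(−0.02318×39.0)) = 1 / (1 − 0.4049) = 1.680
Loading dose = maintenance dose × R = 90.3 × 1.680 ≈ 152 mg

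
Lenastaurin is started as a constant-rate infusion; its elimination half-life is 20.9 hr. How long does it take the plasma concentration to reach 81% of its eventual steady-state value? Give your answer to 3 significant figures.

k = ln 2 / 20.9 = 0.03316 hr⁻¹
f = 1 − e^(−kt)  ⇒  t = −ln(1 − f) / k
t = −ln(1 − 0.81) / 0.03316 = 1.661 / 0.03316 ≈ 50.1 hours

50.1 hours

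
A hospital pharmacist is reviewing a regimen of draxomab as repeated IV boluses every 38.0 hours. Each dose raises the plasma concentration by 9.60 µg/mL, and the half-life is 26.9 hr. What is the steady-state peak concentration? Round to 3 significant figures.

k = ln 2 / 26.9 = 0.02577 hr⁻¹
Fraction remaining after one interval: e^(−kτ) = e^(−0.02577 × 38.0) = 0.3756
R = 1 / (1 − 0.3756) = 1.602
Css,max = 9.60 × 1.602 ≈ 15.4 µg/mL

15.4 µg/mL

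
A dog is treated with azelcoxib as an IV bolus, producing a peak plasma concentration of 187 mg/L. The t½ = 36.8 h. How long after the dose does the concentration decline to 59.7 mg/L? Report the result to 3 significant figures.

k = ln 2 / 36.8 = 0.01884 h⁻¹
C(t) = C₀ e^(−kt)  ⇒  t = ln(C₀/C) / k
t = ln(187/59.7) / 0.01884 = 1.142 / 0.01884 ≈ 60.6 hours

60.6 hours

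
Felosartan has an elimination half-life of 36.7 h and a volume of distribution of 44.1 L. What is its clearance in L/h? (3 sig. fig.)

k = ln 2 / t½ = ln 2 / 36.7 = 0.01889 h⁻¹
CL = k · V = 0.01889 × 44.1 ≈ 0.833 L/h

0.833 L/h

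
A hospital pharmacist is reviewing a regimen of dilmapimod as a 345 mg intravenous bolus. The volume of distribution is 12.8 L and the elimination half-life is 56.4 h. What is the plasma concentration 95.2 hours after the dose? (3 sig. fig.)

C₀ = dose / V = 345 / 12.8 = 26.95 mg/L
k = ln 2 / 56.4 = 0.01229 h⁻¹
C(t) = C₀ e^(−kt) = 26.95 × e^(−0.01229 × 95.2) = 26.95 × e^(−1.170) = 26.95 × 0.3104 ≈ 8.37 mg/L

8.37 mg/L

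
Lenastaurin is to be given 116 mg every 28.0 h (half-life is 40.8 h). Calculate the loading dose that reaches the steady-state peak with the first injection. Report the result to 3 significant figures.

k = ln 2 / 40.8 = 0.01699 h⁻¹
Accumulation ratio R = 1 / (1 − e^(−kτ)) = 1 / (1 − e^(−0.01699×28.0)) = 1 / (1 − 0.6215) = 2.642
Loading dose = maintenance dose × R = 116 × 2.642 ≈ 306 mg

306 mg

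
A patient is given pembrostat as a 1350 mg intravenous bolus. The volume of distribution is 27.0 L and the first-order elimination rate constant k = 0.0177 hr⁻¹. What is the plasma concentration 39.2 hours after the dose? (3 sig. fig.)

25.0 µg/mL

C₀ = dose / V = 1350 / 27.0 = 50.00 µg/mL
C(t) = C₀ e^(−kt) = 50.00 × e^(−0.01770 × 39.2) = 50.00 × e^(−0.6938) = 50.00 × 0.4997 ≈ 25.0 µg/mL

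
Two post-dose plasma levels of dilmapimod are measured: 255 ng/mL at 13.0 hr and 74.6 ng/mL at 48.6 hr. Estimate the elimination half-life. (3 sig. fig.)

k = ln(C₁/C₂) / (t₂ − t₁) = ln(255/74.6) / (48.6 − 13.0)
  = 1.229 / 35.60 = 0.03453 hr⁻¹
t½ = ln 2 / k = ln 2 / 0.03453 ≈ 20.1 hours

20.1 hours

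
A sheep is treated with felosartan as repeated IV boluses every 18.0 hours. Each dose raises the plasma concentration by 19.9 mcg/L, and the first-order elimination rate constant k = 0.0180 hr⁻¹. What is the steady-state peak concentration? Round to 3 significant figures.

71.9 mcg/L

Fraction remaining after one interval: e^(−kτ) = e^(−0.01800 × 18.0) = 0.7233
R = 1 / (1 − 0.7233) = 3.613
Css,max = 19.9 × 3.613 ≈ 71.9 mcg/L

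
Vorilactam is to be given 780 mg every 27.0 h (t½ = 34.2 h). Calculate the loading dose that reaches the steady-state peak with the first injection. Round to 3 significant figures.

k = ln 2 / 34.2 = 0.02027 h⁻¹
Accumulation ratio R = 1 / (1 − e^(−kτ)) = 1 / (1 − e^(−0.02027×27.0)) = 1 / (1 − 0.5786) = 2.373
Loading dose = maintenance dose × R = 780 × 2.373 ≈ 1850 mg

1850 mg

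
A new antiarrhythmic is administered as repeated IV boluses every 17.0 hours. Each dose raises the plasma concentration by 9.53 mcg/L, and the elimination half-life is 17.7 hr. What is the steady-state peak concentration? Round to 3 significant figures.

k = ln 2 / 17.7 = 0.03916 hr⁻¹
Fraction remaining after one interval: e^(−kτ) = e^(−0.03916 × 17.0) = 0.5139
R = 1 / (1 − 0.5139) = 2.057
Css,max = 9.53 × 2.057 ≈ 19.6 mcg/L

19.6 mcg/L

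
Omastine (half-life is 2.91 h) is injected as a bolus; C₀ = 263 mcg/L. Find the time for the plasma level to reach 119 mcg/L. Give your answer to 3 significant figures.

k = ln 2 / 2.91 = 0.2382 h⁻¹
C(t) = C₀ e^(−kt)  ⇒  t = ln(C₀/C) / k
t = ln(263/119) / 0.2382 = 0.7930 / 0.2382 ≈ 3.33 hours

3.33 hours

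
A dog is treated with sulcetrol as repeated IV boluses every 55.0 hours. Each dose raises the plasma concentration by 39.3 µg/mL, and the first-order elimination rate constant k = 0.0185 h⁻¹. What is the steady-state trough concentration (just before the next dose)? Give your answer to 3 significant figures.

Fraction remaining after one interval: e^(−kτ) = e^(−0.01850 × 55.0) = 0.3615
R = 1 / (1 − 0.3615) = 1.566
Css,max = 39.3 × 1.566 = 61.55 µg/mL
Css,min = Css,max × e^(−kτ) = 61.55 × 0.3615 ≈ 22.3 µg/mL

22.3 µg/mL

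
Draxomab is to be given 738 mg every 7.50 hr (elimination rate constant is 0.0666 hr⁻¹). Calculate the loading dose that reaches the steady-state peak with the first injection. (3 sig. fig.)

1880 mg

Accumulation ratio R = 1 / (1 − e^(−kτ)) = 1 / (1 − e^(−0.06660×7.50)) = 1 / (1 − 0.6068) = 2.543
Loading dose = maintenance dose × R = 738 × 2.543 ≈ 1880 mg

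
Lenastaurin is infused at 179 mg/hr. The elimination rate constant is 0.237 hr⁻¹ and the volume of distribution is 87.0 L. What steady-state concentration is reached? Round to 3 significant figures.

CL = k · V = 0.237 × 87.0 = 20.62 L/hr
Css = rate / CL = 179 / 20.62 ≈ 8.68 mg/L

8.68 mg/L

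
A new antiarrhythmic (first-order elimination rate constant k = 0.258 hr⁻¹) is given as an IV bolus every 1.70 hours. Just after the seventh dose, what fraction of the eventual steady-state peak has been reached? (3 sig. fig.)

0.954

f_n = 1 − e^(−nkτ) = 1 − e^(−7 × 0.2580 × 1.70) = 1 − e^(−3.070) = 1 − 0.04641 ≈ 0.954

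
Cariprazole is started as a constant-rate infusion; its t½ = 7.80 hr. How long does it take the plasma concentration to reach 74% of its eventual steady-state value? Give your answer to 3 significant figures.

15.2 hours

k = ln 2 / 7.80 = 0.08887 hr⁻¹
f = 1 − e^(−kt)  ⇒  t = −ln(1 − f) / k
t = −ln(1 − 0.74) / 0.08887 = 1.347 / 0.08887 ≈ 15.2 hours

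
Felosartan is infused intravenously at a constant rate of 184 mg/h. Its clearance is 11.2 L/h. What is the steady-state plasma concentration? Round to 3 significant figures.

Css = infusion rate / CL = 184 / 11.2 ≈ 16.4 mg/L

16.4 mg/L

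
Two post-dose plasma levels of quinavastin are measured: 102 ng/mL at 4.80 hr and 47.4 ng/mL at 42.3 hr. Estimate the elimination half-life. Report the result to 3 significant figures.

k = ln(C₁/C₂) / (t₂ − t₁) = ln(102/47.4) / (42.3 − 4.80)
  = 0.7664 / 37.50 = 0.02044 hr⁻¹
t½ = ln 2 / k = ln 2 / 0.02044 ≈ 33.9 hours

33.9 hours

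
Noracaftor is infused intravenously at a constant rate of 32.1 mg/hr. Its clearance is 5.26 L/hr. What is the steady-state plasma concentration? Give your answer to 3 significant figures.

Css = infusion rate / CL = 32.1 / 5.26 ≈ 6.10 mg/L

6.10 mg/L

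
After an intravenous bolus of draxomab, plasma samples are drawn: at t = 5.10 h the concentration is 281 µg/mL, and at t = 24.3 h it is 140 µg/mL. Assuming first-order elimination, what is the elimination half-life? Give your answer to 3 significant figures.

19.1 hours

k = ln(C₁/C₂) / (t₂ − t₁) = ln(281/140) / (24.3 − 5.10)
  = 0.6967 / 19.20 = 0.03629 h⁻¹
t½ = ln 2 / k = ln 2 / 0.03629 ≈ 19.1 hours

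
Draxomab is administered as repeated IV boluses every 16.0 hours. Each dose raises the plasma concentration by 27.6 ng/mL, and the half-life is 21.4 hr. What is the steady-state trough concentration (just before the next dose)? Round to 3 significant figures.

k = ln 2 / 21.4 = 0.03239 hr⁻¹
Fraction remaining after one interval: e^(−kτ) = e^(−0.03239 × 16.0) = 0.5956
R = 1 / (1 − 0.5956) = 2.473
Css,max = 27.6 × 2.473 = 68.24 ng/mL
Css,min = Css,max × e^(−kτ) = 68.24 × 0.5956 ≈ 40.6 ng/mL

40.6 ng/mL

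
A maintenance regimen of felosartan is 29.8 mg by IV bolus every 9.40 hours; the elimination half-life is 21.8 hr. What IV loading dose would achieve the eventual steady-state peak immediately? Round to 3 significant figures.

k = ln 2 / 21.8 = 0.03180 hr⁻¹
Accumulation ratio R = 1 / (1 − e^(−kτ)) = 1 / (1 − e^(−0.03180×9.40)) = 1 / (1 − 0.7416) = 3.871
Loading dose = maintenance dose × R = 29.8 × 3.871 ≈ 115 mg

115 mg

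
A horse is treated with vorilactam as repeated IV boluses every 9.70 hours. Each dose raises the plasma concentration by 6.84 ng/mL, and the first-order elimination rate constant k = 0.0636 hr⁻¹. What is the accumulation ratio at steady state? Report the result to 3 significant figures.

Fraction remaining after one interval: e^(−kτ) = e^(−0.06360 × 9.70) = 0.5396
R = 1 / (1 − 0.5396) = 1 / 0.4604 ≈ 2.17

2.17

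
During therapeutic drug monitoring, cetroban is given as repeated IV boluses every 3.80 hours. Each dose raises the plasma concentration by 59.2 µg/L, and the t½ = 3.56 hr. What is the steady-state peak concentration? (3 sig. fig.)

k = ln 2 / 3.56 = 0.1947 hr⁻¹
Fraction remaining after one interval: e^(−kτ) = e^(−0.1947 × 3.80) = 0.4772
R = 1 / (1 − 0.4772) = 1.913
Css,max = 59.2 × 1.913 ≈ 113 µg/L

113 µg/L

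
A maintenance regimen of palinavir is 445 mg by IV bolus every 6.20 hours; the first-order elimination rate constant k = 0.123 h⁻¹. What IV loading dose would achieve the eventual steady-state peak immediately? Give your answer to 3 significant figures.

Accumulation ratio R = 1 / (1 − e^(−kτ)) = 1 / (1 − e^(−0.1230×6.20)) = 1 / (1 − 0.4665) = 1.874
Loading dose = maintenance dose × R = 445 × 1.874 ≈ 834 mg

834 mg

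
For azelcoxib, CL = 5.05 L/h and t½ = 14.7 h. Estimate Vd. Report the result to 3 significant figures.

k = ln 2 / t½ = ln 2 / 14.7 = 0.04715 h⁻¹
V = CL / k = 5.05 / 0.04715 ≈ 107 L

107 L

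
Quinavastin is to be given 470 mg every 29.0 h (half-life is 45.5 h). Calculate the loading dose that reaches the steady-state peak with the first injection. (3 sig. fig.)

1320 mg

k = ln 2 / 45.5 = 0.01523 h⁻¹
Accumulation ratio R = 1 / (1 − e^(−kτ)) = 1 / (1 − e^(−0.01523×29.0)) = 1 / (1 − 0.6429) = 2.800
Loading dose = maintenance dose × R = 470 × 2.800 ≈ 1320 mg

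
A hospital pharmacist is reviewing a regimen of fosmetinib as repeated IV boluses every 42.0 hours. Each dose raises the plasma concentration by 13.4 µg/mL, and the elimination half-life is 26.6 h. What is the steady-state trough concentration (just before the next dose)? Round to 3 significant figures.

6.74 µg/mL

k = ln 2 / 26.6 = 0.02606 h⁻¹
Fraction remaining after one interval: e^(−kτ) = e^(−0.02606 × 42.0) = 0.3347
R = 1 / (1 − 0.3347) = 1.503
Css,max = 13.4 × 1.503 = 20.14 µg/mL
Css,min = Css,max × e^(−kτ) = 20.14 × 0.3347 ≈ 6.74 µg/mL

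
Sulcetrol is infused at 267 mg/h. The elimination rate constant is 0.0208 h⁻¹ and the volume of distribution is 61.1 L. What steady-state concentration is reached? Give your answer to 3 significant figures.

CL = k · V = 0.0208 × 61.1 = 1.271 L/h
Css = rate / CL = 267 / 1.271 ≈ 210 µg/mL

210 µg/mL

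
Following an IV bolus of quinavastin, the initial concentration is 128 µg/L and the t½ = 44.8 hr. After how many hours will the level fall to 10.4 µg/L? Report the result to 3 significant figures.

162 hours

k = ln 2 / 44.8 = 0.01547 hr⁻¹
C(t) = C₀ e^(−kt)  ⇒  t = ln(C₀/C) / k
t = ln(128/10.4) / 0.01547 = 2.510 / 0.01547 ≈ 162 hours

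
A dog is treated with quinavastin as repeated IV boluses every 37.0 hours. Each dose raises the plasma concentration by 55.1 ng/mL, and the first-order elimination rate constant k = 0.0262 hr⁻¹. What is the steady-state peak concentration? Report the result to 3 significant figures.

Fraction remaining after one interval: e^(−kτ) = e^(−0.02620 × 37.0) = 0.3793
R = 1 / (1 − 0.3793) = 1.611
Css,max = 55.1 × 1.611 ≈ 88.8 ng/mL

88.8 ng/mL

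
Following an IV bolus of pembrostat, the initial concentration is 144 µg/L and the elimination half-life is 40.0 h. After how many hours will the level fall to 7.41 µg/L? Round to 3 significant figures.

k = ln 2 / 40.0 = 0.01733 h⁻¹
C(t) = C₀ e^(−kt)  ⇒  t = ln(C₀/C) / k
t = ln(144/7.41) / 0.01733 = 2.967 / 0.01733 ≈ 171 hours

171 hours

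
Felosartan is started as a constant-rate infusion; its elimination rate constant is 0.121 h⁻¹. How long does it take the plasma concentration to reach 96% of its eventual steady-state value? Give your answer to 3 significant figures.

f = 1 − e^(−kt)  ⇒  t = −ln(1 − f) / k
t = −ln(1 − 0.96) / 0.1210 = 3.219 / 0.1210 ≈ 26.6 hours

26.6 hours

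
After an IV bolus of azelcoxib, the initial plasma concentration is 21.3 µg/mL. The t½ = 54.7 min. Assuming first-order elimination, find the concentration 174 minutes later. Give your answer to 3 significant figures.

k = ln 2 / 54.7 = 0.01267 min⁻¹
C(t) = C₀ e^(−kt) = 21.3 × e^(−0.01267 × 174) = 21.3 × e^(−2.205) = 21.3 × 0.1103 ≈ 2.35 µg/mL

2.35 µg/mL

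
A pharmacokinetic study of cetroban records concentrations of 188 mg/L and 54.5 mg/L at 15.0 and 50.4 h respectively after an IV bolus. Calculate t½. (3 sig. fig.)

k = ln(C₁/C₂) / (t₂ − t₁) = ln(188/54.5) / (50.4 − 15.0)
  = 1.238 / 35.40 = 0.03498 h⁻¹
t½ = ln 2 / k = ln 2 / 0.03498 ≈ 19.8 hours

19.8 hours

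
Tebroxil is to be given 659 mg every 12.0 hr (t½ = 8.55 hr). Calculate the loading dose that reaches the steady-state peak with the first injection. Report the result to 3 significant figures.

1060 mg

k = ln 2 / 8.55 = 0.08107 hr⁻¹
Accumulation ratio R = 1 / (1 − e^(−kτ)) = 1 / (1 − e^(−0.08107×12.0)) = 1 / (1 − 0.3780) = 1.608
Loading dose = maintenance dose × R = 659 × 1.608 ≈ 1060 mg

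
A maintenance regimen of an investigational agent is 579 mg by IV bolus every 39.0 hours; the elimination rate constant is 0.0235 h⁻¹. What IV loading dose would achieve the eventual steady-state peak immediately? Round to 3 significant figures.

965 mg

Accumulation ratio R = 1 / (1 − e^(−kτ)) = 1 / (1 − e^(−0.02350×39.0)) = 1 / (1 − 0.3999) = 1.666
Loading dose = maintenance dose × R = 579 × 1.666 ≈ 965 mg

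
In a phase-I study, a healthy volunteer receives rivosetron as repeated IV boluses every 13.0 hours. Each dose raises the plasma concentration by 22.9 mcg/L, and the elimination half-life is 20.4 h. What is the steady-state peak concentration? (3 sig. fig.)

k = ln 2 / 20.4 = 0.03398 h⁻¹
Fraction remaining after one interval: e^(−kτ) = e^(−0.03398 × 13.0) = 0.6429
R = 1 / (1 − 0.6429) = 2.801
Css,max = 22.9 × 2.801 ≈ 64.1 mcg/L

64.1 mcg/L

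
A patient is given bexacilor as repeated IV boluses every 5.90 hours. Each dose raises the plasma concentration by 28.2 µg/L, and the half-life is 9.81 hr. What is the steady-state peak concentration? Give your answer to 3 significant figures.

82.7 µg/L

k = ln 2 / 9.81 = 0.07066 hr⁻¹
Fraction remaining after one interval: e^(−kτ) = e^(−0.07066 × 5.90) = 0.6591
R = 1 / (1 − 0.6591) = 2.933
Css,max = 28.2 × 2.933 ≈ 82.7 µg/L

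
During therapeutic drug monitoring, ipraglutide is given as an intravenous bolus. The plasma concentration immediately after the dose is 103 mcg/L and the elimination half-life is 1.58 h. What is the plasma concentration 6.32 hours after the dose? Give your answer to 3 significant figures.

6.44 mcg/L

k = ln 2 / 1.58 = 0.4387 h⁻¹
6.32 h is 4.000 half-lives, so C = 103 × (1/2)^4.000 = 103 × 0.06250 ≈ 6.44 mcg/L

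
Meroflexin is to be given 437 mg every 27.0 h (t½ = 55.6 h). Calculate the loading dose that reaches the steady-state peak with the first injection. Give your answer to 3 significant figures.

1530 mg

k = ln 2 / 55.6 = 0.01247 h⁻¹
Accumulation ratio R = 1 / (1 − e^(−kτ)) = 1 / (1 − e^(−0.01247×27.0)) = 1 / (1 − 0.7142) = 3.499
Loading dose = maintenance dose × R = 437 × 3.499 ≈ 1530 mg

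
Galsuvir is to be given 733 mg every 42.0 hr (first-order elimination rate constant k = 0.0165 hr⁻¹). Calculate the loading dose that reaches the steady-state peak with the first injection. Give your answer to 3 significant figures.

1470 mg

Accumulation ratio R = 1 / (1 − e^(−kτ)) = 1 / (1 − e^(−0.01650×42.0)) = 1 / (1 − 0.5001) = 2.000
Loading dose = maintenance dose × R = 733 × 2.000 ≈ 1470 mg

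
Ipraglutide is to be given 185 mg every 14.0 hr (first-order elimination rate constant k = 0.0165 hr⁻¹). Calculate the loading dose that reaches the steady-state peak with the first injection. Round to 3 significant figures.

Accumulation ratio R = 1 / (1 − e^(−kτ)) = 1 / (1 − e^(−0.01650×14.0)) = 1 / (1 − 0.7937) = 4.848
Loading dose = maintenance dose × R = 185 × 4.848 ≈ 897 mg

897 mg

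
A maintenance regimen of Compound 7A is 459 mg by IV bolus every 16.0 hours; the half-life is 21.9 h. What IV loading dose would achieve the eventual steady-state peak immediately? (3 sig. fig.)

1160 mg

k = ln 2 / 21.9 = 0.03165 h⁻¹
Accumulation ratio R = 1 / (1 − e^(−kτ)) = 1 / (1 − e^(−0.03165×16.0)) = 1 / (1 − 0.6027) = 2.517
Loading dose = maintenance dose × R = 459 × 2.517 ≈ 1160 mg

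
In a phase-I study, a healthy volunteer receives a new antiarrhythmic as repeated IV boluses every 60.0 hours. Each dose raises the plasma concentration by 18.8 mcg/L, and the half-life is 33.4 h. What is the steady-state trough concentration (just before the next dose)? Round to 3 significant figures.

7.60 mcg/L

k = ln 2 / 33.4 = 0.02075 h⁻¹
Fraction remaining after one interval: e^(−kτ) = e^(−0.02075 × 60.0) = 0.2879
R = 1 / (1 − 0.2879) = 1.404
Css,max = 18.8 × 1.404 = 26.40 mcg/L
Css,min = Css,max × e^(−kτ) = 26.40 × 0.2879 ≈ 7.60 mcg/L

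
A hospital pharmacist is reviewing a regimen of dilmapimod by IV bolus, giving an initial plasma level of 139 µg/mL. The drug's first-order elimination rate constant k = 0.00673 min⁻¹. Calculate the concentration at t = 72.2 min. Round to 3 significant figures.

C(t) = C₀ e^(−kt) = 139 × e^(−0.006730 × 72.2) = 139 × e^(−0.4859) = 139 × 0.6151 ≈ 85.5 µg/mL

85.5 µg/mL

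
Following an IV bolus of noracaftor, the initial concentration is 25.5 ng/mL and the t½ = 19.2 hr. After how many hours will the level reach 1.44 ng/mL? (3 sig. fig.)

k = ln 2 / 19.2 = 0.03610 hr⁻¹
C(t) = C₀ e^(−kt)  ⇒  t = ln(C₀/C) / k
t = ln(25.5/1.44) / 0.03610 = 2.874 / 0.03610 ≈ 79.6 hours

79.6 hours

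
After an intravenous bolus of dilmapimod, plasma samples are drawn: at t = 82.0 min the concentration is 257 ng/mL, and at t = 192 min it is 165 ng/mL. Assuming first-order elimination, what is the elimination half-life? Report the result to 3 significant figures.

172 minutes

k = ln(C₁/C₂) / (t₂ − t₁) = ln(257/165) / (192 − 82.0)
  = 0.4431 / 110.0 = 0.004028 min⁻¹
t½ = ln 2 / k = ln 2 / 0.004028 ≈ 172 minutes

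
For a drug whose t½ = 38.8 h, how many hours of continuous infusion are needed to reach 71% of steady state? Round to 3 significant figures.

69.3 hours

k = ln 2 / 38.8 = 0.01786 h⁻¹
f = 1 − e^(−kt)  ⇒  t = −ln(1 − f) / k
t = −ln(1 − 0.71) / 0.01786 = 1.238 / 0.01786 ≈ 69.3 hours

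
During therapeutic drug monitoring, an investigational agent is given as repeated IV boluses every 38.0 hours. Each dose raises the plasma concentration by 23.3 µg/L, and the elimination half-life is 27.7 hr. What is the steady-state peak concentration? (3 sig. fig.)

38.0 µg/L

k = ln 2 / 27.7 = 0.02502 hr⁻¹
Fraction remaining after one interval: e^(−kτ) = e^(−0.02502 × 38.0) = 0.3864
R = 1 / (1 − 0.3864) = 1.630
Css,max = 23.3 × 1.630 ≈ 38.0 µg/L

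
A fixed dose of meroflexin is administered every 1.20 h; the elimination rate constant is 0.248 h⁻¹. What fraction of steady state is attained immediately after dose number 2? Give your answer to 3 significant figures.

f_n = 1 − e^(−nkτ) = 1 − e^(−2 × 0.2480 × 1.20) = 1 − e^(−0.5952) = 1 − 0.5515 ≈ 0.449

0.449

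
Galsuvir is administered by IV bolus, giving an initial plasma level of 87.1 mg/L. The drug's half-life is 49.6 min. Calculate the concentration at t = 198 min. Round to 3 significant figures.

k = ln 2 / 49.6 = 0.01397 min⁻¹
198 min is 3.992 half-lives, so C = 87.1 × (1/2)^3.992 = 87.1 × 0.06285 ≈ 5.47 mg/L

5.47 mg/L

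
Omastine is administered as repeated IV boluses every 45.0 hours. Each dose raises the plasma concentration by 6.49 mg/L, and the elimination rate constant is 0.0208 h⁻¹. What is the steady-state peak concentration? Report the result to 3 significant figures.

Fraction remaining after one interval: e^(−kτ) = e^(−0.02080 × 45.0) = 0.3922
R = 1 / (1 − 0.3922) = 1.645
Css,max = 6.49 × 1.645 ≈ 10.7 mg/L

10.7 mg/L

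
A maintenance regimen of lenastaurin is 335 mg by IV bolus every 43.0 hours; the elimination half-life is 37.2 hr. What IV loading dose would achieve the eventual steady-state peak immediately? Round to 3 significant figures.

k = ln 2 / 37.2 = 0.01863 hr⁻¹
Accumulation ratio R = 1 / (1 − e^(−kτ)) = 1 / (1 − e^(−0.01863×43.0)) = 1 / (1 − 0.4488) = 1.814
Loading dose = maintenance dose × R = 335 × 1.814 ≈ 608 mg

608 mg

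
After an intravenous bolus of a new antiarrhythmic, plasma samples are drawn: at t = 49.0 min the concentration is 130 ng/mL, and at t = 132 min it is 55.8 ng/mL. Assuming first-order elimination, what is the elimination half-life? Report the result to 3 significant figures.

k = ln(C₁/C₂) / (t₂ − t₁) = ln(130/55.8) / (132 − 49.0)
  = 0.8458 / 83.00 = 0.01019 min⁻¹
t½ = ln 2 / k = ln 2 / 0.01019 ≈ 68.0 minutes

68.0 minutes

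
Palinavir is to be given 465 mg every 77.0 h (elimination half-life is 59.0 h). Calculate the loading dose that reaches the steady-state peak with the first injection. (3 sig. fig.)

k = ln 2 / 59.0 = 0.01175 h⁻¹
Accumulation ratio R = 1 / (1 − e^(−kτ)) = 1 / (1 − e^(−0.01175×77.0)) = 1 / (1 − 0.4047) = 1.680
Loading dose = maintenance dose × R = 465 × 1.680 ≈ 781 mg

781 mg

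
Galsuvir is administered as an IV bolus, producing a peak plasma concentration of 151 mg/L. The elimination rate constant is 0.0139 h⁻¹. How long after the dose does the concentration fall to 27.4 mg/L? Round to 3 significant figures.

123 hours

C(t) = C₀ e^(−kt)  ⇒  t = ln(C₀/C) / k
t = ln(151/27.4) / 0.01390 = 1.707 / 0.01390 ≈ 123 hours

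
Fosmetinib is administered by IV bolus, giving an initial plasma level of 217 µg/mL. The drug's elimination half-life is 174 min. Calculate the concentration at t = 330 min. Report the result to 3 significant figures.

k = ln 2 / 174 = 0.003984 min⁻¹
C(t) = C₀ e^(−kt) = 217 × e^(−0.003984 × 330) = 217 × e^(−1.315) = 217 × 0.2686 ≈ 58.3 µg/mL

58.3 µg/mL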